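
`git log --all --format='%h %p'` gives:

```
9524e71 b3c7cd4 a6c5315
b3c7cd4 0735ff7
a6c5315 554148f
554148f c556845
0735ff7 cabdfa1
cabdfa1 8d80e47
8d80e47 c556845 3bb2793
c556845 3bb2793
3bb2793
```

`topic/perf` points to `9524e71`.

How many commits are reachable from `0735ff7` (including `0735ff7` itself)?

Walking parent pointers from 0735ff7: reachable set = {0735ff7, 3bb2793, 8d80e47, c556845, cabdfa1}.
That is 5 commits.

5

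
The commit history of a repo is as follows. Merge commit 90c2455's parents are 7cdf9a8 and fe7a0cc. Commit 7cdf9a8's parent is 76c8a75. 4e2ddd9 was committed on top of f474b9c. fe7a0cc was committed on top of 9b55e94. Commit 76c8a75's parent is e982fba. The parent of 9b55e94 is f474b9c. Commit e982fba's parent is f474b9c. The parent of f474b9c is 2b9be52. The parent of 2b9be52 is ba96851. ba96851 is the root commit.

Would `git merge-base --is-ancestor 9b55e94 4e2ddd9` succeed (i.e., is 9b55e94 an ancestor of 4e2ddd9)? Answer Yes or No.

No

Ancestors of 4e2ddd9: {2b9be52, 4e2ddd9, ba96851, f474b9c}.
9b55e94 is not in that set, so it is not an ancestor of 4e2ddd9.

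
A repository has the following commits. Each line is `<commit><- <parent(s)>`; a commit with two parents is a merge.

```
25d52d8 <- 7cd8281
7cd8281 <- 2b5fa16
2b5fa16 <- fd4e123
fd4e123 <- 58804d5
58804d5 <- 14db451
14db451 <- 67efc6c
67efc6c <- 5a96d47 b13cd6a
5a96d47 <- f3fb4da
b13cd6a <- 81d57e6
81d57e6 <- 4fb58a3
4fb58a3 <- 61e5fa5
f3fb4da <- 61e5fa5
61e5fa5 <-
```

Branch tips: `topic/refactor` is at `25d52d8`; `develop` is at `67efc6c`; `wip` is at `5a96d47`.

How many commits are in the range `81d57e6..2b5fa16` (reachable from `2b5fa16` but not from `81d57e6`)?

8

Reachable from 2b5fa16: {14db451, 2b5fa16, 4fb58a3, 58804d5, 5a96d47, 61e5fa5, 67efc6c, 81d57e6, b13cd6a, f3fb4da, fd4e123}.
Reachable from 81d57e6: {4fb58a3, 61e5fa5, 81d57e6}.
In 2b5fa16's history but not 81d57e6's: {14db451, 2b5fa16, 58804d5, 5a96d47, 67efc6c, b13cd6a, f3fb4da, fd4e123} — 8 commits.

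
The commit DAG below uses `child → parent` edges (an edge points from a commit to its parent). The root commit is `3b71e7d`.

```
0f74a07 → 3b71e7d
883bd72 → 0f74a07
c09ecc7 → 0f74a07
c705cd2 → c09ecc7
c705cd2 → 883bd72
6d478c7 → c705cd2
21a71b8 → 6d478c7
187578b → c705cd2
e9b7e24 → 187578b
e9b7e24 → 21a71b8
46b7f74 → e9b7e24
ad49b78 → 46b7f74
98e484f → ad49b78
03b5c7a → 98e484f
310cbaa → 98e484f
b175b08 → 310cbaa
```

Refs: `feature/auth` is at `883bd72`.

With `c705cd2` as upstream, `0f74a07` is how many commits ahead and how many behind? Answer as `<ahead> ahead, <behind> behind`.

Reachable from 0f74a07: {0f74a07, 3b71e7d}.
Reachable from c705cd2: {0f74a07, 3b71e7d, 883bd72, c09ecc7, c705cd2}.
Only in 0f74a07's history (ahead): {} — 0.
Only in c705cd2's history (behind): {883bd72, c09ecc7, c705cd2} — 3.

0 ahead, 3 behind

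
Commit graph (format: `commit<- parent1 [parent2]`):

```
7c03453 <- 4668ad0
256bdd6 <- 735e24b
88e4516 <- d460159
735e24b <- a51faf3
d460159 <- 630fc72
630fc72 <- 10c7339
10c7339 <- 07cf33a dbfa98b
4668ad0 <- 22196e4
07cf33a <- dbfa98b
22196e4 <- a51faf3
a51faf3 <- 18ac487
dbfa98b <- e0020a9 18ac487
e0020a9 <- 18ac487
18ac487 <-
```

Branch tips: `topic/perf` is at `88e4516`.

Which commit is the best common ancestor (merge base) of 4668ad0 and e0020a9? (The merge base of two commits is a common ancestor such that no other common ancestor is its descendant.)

Ancestors of 4668ad0: {18ac487, 22196e4, 4668ad0, a51faf3}.
Ancestors of e0020a9: {18ac487, e0020a9}.
Common ancestors: {18ac487}.
The only common ancestor is 18ac487, so it is the merge base.

18ac487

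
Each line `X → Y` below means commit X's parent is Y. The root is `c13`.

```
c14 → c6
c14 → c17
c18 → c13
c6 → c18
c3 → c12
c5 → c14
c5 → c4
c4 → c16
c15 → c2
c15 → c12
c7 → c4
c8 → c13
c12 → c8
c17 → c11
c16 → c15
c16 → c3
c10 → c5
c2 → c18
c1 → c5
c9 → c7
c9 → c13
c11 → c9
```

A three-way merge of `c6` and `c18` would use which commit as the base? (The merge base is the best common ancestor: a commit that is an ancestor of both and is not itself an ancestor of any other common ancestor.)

c18

Ancestors of c6: {c13, c18, c6}.
Ancestors of c18: {c13, c18}.
Common ancestors: {c13, c18}.
Among these, c18 is not an ancestor of any other common ancestor — it is the merge base.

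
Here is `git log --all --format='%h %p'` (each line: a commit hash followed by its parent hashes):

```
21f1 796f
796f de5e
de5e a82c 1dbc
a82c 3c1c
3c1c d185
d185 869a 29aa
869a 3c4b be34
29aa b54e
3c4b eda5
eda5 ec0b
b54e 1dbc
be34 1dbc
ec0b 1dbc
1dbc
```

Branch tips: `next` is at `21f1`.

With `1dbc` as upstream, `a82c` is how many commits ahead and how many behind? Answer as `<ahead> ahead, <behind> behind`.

Reachable from a82c: {1dbc, 29aa, 3c1c, 3c4b, 869a, a82c, b54e, be34, d185, ec0b, eda5}.
Reachable from 1dbc: {1dbc}.
Only in a82c's history (ahead): {29aa, 3c1c, 3c4b, 869a, a82c, b54e, be34, d185, ec0b, eda5} — 10.
Only in 1dbc's history (behind): {} — 0.

10 ahead, 0 behind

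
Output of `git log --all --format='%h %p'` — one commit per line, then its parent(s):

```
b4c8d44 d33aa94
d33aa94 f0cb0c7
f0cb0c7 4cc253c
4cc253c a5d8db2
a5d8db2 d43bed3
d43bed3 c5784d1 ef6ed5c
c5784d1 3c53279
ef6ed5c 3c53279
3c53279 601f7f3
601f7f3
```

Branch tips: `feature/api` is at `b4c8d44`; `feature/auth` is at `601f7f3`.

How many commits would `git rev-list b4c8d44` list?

10

Walking parent pointers from b4c8d44: reachable set = {3c53279, 4cc253c, 601f7f3, a5d8db2, b4c8d44, c5784d1, d33aa94, d43bed3, ef6ed5c, f0cb0c7}.
That is 10 commits.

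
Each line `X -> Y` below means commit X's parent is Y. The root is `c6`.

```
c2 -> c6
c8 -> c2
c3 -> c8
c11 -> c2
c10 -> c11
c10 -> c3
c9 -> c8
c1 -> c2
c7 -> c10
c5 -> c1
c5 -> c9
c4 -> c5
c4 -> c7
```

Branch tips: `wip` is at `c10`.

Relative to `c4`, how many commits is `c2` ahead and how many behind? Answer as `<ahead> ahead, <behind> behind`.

Reachable from c2: {c2, c6}.
Reachable from c4: {c1, c10, c11, c2, c3, c4, c5, c6, c7, c8, c9}.
Only in c2's history (ahead): {} — 0.
Only in c4's history (behind): {c1, c10, c11, c3, c4, c5, c7, c8, c9} — 9.

0 ahead, 9 behind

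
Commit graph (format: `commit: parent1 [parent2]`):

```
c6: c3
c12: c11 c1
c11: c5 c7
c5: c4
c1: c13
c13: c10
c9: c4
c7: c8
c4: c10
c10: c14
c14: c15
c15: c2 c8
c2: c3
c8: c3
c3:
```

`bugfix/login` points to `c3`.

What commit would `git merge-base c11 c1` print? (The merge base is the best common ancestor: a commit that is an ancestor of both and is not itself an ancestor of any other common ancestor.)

Ancestors of c11: {c10, c11, c14, c15, c2, c3, c4, c5, c7, c8}.
Ancestors of c1: {c1, c10, c13, c14, c15, c2, c3, c8}.
Common ancestors: {c10, c14, c15, c2, c3, c8}.
Among these, c10 is not an ancestor of any other common ancestor — it is the merge base.

c10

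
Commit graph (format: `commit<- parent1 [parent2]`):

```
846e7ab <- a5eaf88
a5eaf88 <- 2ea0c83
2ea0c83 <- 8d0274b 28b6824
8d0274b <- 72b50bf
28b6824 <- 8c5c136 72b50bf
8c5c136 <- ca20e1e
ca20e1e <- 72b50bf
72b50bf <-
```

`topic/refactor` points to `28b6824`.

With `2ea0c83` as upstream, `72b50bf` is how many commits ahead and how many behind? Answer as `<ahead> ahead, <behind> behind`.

0 ahead, 5 behind

Reachable from 72b50bf: {72b50bf}.
Reachable from 2ea0c83: {28b6824, 2ea0c83, 72b50bf, 8c5c136, 8d0274b, ca20e1e}.
Only in 72b50bf's history (ahead): {} — 0.
Only in 2ea0c83's history (behind): {28b6824, 2ea0c83, 8c5c136, 8d0274b, ca20e1e} — 5.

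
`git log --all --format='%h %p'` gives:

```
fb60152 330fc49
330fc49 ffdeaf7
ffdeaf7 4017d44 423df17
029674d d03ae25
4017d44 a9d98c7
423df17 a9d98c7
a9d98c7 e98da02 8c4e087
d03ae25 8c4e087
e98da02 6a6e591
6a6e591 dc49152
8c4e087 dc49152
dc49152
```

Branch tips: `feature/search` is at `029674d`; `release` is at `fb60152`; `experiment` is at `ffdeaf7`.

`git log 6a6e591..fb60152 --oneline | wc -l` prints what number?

8

Reachable from fb60152: {330fc49, 4017d44, 423df17, 6a6e591, 8c4e087, a9d98c7, dc49152, e98da02, fb60152, ffdeaf7}.
Reachable from 6a6e591: {6a6e591, dc49152}.
In fb60152's history but not 6a6e591's: {330fc49, 4017d44, 423df17, 8c4e087, a9d98c7, e98da02, fb60152, ffdeaf7} — 8 commits.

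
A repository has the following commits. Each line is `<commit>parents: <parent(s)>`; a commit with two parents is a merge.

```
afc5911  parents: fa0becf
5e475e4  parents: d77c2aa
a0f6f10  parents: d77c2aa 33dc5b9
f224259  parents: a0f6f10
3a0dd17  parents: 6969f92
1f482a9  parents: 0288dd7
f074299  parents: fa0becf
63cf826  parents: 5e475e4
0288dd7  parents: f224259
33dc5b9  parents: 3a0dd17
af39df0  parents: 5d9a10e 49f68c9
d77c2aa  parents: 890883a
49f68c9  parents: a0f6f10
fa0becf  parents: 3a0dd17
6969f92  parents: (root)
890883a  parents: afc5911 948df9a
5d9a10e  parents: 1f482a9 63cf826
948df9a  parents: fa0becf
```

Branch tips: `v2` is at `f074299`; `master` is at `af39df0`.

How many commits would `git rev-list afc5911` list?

Walking parent pointers from afc5911: reachable set = {3a0dd17, 6969f92, afc5911, fa0becf}.
That is 4 commits.

4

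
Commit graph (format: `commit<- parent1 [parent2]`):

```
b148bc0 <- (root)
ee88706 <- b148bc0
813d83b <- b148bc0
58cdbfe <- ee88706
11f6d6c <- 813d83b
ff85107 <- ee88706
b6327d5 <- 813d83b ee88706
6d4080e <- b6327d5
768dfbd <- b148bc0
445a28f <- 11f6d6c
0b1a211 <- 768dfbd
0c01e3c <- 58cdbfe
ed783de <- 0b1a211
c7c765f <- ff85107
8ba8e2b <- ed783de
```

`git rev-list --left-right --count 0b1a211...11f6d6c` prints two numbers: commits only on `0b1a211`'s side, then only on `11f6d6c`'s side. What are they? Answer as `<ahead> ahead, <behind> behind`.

2 ahead, 2 behind

Reachable from 0b1a211: {0b1a211, 768dfbd, b148bc0}.
Reachable from 11f6d6c: {11f6d6c, 813d83b, b148bc0}.
Only in 0b1a211's history (ahead): {0b1a211, 768dfbd} — 2.
Only in 11f6d6c's history (behind): {11f6d6c, 813d83b} — 2.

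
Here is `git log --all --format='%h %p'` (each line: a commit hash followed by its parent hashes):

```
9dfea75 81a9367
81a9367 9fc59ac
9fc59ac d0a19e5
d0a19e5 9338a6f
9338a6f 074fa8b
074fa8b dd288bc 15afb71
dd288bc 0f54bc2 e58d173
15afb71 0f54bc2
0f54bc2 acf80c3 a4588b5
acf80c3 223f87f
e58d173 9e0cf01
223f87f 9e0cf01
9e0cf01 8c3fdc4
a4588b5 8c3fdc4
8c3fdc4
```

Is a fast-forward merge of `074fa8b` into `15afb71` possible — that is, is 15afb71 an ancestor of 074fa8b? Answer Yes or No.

Yes

A fast-forward from 15afb71 to 074fa8b is possible iff 15afb71 is an ancestor of 074fa8b.
Ancestors of 074fa8b: {074fa8b, 0f54bc2, 15afb71, 223f87f, 8c3fdc4, 9e0cf01, a4588b5, acf80c3, dd288bc, e58d173}.
15afb71 is among them, so fast-forward is possible.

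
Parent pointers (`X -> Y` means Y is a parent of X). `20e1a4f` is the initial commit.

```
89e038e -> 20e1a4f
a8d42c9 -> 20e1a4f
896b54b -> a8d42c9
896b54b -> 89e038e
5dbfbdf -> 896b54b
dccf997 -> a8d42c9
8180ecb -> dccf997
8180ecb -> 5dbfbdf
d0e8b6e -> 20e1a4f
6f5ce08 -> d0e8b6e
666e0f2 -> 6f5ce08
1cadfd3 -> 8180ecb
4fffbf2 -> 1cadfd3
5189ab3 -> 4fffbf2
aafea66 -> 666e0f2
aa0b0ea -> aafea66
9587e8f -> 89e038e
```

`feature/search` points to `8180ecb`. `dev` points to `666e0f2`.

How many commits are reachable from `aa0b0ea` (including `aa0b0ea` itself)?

6

Walking parent pointers from aa0b0ea: reachable set = {20e1a4f, 666e0f2, 6f5ce08, aa0b0ea, aafea66, d0e8b6e}.
That is 6 commits.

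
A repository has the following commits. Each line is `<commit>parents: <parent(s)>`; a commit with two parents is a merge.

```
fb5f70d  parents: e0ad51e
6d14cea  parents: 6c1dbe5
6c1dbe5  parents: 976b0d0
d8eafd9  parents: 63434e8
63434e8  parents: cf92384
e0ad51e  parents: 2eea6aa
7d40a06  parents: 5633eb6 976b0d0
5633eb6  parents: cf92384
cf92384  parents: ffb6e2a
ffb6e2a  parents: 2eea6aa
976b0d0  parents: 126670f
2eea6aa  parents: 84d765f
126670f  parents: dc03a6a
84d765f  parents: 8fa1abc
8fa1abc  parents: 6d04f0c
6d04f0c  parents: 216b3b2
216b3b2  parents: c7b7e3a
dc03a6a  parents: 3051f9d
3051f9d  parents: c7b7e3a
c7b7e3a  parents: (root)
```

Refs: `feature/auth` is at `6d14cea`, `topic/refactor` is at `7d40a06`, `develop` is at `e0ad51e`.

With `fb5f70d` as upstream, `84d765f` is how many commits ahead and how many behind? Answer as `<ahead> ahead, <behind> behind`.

0 ahead, 3 behind

Reachable from 84d765f: {216b3b2, 6d04f0c, 84d765f, 8fa1abc, c7b7e3a}.
Reachable from fb5f70d: {216b3b2, 2eea6aa, 6d04f0c, 84d765f, 8fa1abc, c7b7e3a, e0ad51e, fb5f70d}.
Only in 84d765f's history (ahead): {} — 0.
Only in fb5f70d's history (behind): {2eea6aa, e0ad51e, fb5f70d} — 3.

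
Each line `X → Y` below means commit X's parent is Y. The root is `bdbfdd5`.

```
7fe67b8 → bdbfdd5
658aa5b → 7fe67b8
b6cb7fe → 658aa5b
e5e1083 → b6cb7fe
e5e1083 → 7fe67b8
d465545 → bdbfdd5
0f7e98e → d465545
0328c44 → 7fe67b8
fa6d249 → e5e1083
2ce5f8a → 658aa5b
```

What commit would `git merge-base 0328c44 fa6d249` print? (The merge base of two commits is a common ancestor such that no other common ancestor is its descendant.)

7fe67b8

Ancestors of 0328c44: {0328c44, 7fe67b8, bdbfdd5}.
Ancestors of fa6d249: {658aa5b, 7fe67b8, b6cb7fe, bdbfdd5, e5e1083, fa6d249}.
Common ancestors: {7fe67b8, bdbfdd5}.
Among these, 7fe67b8 is not an ancestor of any other common ancestor — it is the merge base.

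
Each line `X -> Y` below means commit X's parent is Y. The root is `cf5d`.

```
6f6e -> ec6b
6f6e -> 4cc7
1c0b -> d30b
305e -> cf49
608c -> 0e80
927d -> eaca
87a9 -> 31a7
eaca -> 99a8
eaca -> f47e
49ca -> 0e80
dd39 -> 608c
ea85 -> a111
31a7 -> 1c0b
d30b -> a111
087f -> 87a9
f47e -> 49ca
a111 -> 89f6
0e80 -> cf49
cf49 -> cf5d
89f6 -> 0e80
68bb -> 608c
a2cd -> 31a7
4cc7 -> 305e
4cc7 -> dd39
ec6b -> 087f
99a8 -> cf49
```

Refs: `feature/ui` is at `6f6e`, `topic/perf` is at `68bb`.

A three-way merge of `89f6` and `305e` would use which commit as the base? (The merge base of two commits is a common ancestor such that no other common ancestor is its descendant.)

Ancestors of 89f6: {0e80, 89f6, cf49, cf5d}.
Ancestors of 305e: {305e, cf49, cf5d}.
Common ancestors: {cf49, cf5d}.
Among these, cf49 is not an ancestor of any other common ancestor — it is the merge base.

cf49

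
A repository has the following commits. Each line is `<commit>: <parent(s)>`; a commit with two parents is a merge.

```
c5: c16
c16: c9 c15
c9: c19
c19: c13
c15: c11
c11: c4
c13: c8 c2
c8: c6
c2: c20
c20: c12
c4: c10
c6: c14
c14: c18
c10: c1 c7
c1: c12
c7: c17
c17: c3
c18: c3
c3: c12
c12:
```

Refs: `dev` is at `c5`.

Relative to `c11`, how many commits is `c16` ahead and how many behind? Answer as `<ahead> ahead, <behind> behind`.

Reachable from c16: {c1, c10, c11, c12, c13, c14, c15, c16, c17, c18, c19, c2, c20, c3, c4, c6, c7, c8, c9}.
Reachable from c11: {c1, c10, c11, c12, c17, c3, c4, c7}.
Only in c16's history (ahead): {c13, c14, c15, c16, c18, c19, c2, c20, c6, c8, c9} — 11.
Only in c11's history (behind): {} — 0.

11 ahead, 0 behind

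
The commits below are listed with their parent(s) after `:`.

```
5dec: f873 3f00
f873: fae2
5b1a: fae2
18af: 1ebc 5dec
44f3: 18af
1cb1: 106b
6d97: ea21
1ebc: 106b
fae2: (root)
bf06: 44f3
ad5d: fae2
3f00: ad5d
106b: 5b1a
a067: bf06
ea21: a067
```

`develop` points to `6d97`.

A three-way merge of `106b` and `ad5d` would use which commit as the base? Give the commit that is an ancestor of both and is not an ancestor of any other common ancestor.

Ancestors of 106b: {106b, 5b1a, fae2}.
Ancestors of ad5d: {ad5d, fae2}.
Common ancestors: {fae2}.
The only common ancestor is fae2, so it is the merge base.

fae2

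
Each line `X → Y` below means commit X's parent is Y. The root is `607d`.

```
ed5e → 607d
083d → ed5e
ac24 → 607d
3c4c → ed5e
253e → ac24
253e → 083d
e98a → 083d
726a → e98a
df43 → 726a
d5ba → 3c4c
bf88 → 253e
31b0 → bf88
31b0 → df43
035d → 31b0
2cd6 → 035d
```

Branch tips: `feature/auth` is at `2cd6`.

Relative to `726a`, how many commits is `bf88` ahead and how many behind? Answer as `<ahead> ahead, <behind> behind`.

Reachable from bf88: {083d, 253e, 607d, ac24, bf88, ed5e}.
Reachable from 726a: {083d, 607d, 726a, e98a, ed5e}.
Only in bf88's history (ahead): {253e, ac24, bf88} — 3.
Only in 726a's history (behind): {726a, e98a} — 2.

3 ahead, 2 behind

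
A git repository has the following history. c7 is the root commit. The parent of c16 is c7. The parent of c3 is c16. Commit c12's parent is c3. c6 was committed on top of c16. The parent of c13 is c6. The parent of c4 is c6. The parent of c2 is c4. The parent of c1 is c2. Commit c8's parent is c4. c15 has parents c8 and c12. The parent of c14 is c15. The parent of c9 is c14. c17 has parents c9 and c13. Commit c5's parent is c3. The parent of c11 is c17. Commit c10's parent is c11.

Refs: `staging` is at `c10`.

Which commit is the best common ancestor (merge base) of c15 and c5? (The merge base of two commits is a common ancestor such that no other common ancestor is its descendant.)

Ancestors of c15: {c12, c15, c16, c3, c4, c6, c7, c8}.
Ancestors of c5: {c16, c3, c5, c7}.
Common ancestors: {c16, c3, c7}.
Among these, c3 is not an ancestor of any other common ancestor — it is the merge base.

c3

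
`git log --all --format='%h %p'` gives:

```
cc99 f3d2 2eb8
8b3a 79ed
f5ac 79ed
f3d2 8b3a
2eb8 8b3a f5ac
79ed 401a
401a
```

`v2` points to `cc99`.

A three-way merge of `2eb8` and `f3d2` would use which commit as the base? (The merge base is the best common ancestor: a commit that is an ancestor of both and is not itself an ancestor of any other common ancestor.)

8b3a

Ancestors of 2eb8: {2eb8, 401a, 79ed, 8b3a, f5ac}.
Ancestors of f3d2: {401a, 79ed, 8b3a, f3d2}.
Common ancestors: {401a, 79ed, 8b3a}.
Among these, 8b3a is not an ancestor of any other common ancestor — it is the merge base.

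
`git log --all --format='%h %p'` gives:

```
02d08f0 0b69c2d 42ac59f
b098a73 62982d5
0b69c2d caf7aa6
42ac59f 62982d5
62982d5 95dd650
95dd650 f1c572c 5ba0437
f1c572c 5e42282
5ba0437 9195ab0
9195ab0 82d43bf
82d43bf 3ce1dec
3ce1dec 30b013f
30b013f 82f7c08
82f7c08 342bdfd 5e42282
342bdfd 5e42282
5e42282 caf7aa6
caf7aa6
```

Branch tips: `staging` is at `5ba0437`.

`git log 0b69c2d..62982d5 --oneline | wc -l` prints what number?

11

Reachable from 62982d5: {30b013f, 342bdfd, 3ce1dec, 5ba0437, 5e42282, 62982d5, 82d43bf, 82f7c08, 9195ab0, 95dd650, caf7aa6, f1c572c}.
Reachable from 0b69c2d: {0b69c2d, caf7aa6}.
In 62982d5's history but not 0b69c2d's: {30b013f, 342bdfd, 3ce1dec, 5ba0437, 5e42282, 62982d5, 82d43bf, 82f7c08, 9195ab0, 95dd650, f1c572c} — 11 commits.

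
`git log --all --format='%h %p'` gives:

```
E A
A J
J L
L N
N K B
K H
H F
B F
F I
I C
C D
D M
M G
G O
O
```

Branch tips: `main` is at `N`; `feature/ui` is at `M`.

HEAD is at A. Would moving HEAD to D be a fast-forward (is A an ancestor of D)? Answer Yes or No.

A fast-forward from A to D is possible iff A is an ancestor of D.
Ancestors of D: {D, G, M, O}.
A is not among them, so fast-forward is not possible.

No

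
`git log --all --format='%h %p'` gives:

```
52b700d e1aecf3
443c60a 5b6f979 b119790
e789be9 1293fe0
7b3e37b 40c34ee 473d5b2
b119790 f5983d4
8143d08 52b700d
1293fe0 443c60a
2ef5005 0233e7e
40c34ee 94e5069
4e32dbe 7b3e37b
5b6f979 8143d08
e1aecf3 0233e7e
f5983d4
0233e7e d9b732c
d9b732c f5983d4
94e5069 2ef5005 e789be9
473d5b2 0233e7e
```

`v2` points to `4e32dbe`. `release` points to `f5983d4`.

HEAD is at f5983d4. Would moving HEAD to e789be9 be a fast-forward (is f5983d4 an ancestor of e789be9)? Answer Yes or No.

Yes

A fast-forward from f5983d4 to e789be9 is possible iff f5983d4 is an ancestor of e789be9.
Ancestors of e789be9: {0233e7e, 1293fe0, 443c60a, 52b700d, 5b6f979, 8143d08, b119790, d9b732c, e1aecf3, e789be9, f5983d4}.
f5983d4 is among them, so fast-forward is possible.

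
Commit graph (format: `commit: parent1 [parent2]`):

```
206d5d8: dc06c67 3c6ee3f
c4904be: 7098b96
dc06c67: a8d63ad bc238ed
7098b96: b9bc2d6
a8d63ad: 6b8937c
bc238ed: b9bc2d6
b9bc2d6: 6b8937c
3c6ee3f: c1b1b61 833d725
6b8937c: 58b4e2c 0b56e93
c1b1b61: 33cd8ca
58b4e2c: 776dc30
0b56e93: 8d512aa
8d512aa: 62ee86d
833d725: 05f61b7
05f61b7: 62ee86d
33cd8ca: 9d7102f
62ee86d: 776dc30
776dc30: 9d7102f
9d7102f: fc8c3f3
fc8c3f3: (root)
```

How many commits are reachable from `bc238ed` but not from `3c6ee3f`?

6

Reachable from bc238ed: {0b56e93, 58b4e2c, 62ee86d, 6b8937c, 776dc30, 8d512aa, 9d7102f, b9bc2d6, bc238ed, fc8c3f3}.
Reachable from 3c6ee3f: {05f61b7, 33cd8ca, 3c6ee3f, 62ee86d, 776dc30, 833d725, 9d7102f, c1b1b61, fc8c3f3}.
In bc238ed's history but not 3c6ee3f's: {0b56e93, 58b4e2c, 6b8937c, 8d512aa, b9bc2d6, bc238ed} — 6 commits.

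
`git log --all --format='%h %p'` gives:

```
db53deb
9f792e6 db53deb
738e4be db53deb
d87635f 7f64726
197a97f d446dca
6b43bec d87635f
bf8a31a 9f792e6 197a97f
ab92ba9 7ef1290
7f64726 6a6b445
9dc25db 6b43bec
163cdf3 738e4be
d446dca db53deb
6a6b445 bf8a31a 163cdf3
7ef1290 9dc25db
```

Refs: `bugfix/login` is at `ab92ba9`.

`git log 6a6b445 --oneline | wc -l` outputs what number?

Walking parent pointers from 6a6b445: reachable set = {163cdf3, 197a97f, 6a6b445, 738e4be, 9f792e6, bf8a31a, d446dca, db53deb}.
That is 8 commits.

8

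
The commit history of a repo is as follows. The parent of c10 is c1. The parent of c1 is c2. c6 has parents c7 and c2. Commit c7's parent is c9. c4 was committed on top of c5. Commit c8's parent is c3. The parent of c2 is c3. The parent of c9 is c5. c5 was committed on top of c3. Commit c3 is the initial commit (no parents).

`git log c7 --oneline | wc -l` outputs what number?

Walking parent pointers from c7: reachable set = {c3, c5, c7, c9}.
That is 4 commits.

4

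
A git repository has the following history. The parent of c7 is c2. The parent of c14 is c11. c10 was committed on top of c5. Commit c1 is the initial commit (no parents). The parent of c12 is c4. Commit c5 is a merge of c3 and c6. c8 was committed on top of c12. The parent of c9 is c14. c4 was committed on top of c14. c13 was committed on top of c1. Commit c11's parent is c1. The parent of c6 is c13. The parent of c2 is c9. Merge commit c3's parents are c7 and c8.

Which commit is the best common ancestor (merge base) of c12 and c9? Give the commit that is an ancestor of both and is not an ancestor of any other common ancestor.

c14

Ancestors of c12: {c1, c11, c12, c14, c4}.
Ancestors of c9: {c1, c11, c14, c9}.
Common ancestors: {c1, c11, c14}.
Among these, c14 is not an ancestor of any other common ancestor — it is the merge base.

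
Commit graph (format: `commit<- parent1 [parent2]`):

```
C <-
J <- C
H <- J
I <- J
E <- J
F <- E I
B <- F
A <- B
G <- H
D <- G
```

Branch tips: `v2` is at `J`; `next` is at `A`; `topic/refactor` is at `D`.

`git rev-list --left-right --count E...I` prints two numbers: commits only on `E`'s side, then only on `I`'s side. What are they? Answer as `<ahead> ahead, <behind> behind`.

1 ahead, 1 behind

Reachable from E: {C, E, J}.
Reachable from I: {C, I, J}.
Only in E's history (ahead): {E} — 1.
Only in I's history (behind): {I} — 1.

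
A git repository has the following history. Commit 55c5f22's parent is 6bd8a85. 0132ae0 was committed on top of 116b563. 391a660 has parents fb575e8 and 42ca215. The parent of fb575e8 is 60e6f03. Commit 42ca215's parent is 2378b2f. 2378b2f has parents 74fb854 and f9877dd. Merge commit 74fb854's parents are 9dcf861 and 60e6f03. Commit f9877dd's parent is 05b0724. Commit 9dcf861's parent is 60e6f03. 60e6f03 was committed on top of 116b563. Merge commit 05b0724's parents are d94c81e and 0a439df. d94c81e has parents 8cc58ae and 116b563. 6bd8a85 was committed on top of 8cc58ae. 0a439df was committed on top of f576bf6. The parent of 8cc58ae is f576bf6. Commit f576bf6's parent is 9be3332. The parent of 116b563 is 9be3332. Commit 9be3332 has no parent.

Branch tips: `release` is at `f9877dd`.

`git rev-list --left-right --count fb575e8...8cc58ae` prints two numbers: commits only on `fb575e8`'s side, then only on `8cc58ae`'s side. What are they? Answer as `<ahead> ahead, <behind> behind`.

3 ahead, 2 behind

Reachable from fb575e8: {116b563, 60e6f03, 9be3332, fb575e8}.
Reachable from 8cc58ae: {8cc58ae, 9be3332, f576bf6}.
Only in fb575e8's history (ahead): {116b563, 60e6f03, fb575e8} — 3.
Only in 8cc58ae's history (behind): {8cc58ae, f576bf6} — 2.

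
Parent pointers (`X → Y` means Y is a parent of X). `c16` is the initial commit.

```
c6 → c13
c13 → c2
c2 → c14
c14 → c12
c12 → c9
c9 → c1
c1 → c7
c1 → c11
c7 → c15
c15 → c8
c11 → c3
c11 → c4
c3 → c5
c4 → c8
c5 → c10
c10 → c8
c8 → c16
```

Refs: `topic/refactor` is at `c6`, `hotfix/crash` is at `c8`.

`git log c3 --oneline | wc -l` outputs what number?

5

Walking parent pointers from c3: reachable set = {c10, c16, c3, c5, c8}.
That is 5 commits.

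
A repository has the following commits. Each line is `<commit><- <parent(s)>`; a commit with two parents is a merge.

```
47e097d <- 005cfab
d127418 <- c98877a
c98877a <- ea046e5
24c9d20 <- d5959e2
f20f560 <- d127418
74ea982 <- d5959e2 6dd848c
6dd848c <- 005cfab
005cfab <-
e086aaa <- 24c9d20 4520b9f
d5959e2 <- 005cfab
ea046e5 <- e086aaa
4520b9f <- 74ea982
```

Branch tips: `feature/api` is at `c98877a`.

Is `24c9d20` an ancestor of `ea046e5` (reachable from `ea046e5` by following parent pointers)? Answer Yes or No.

Ancestors of ea046e5 (commits reachable by following parents): {005cfab, 24c9d20, 4520b9f, 6dd848c, 74ea982, d5959e2, e086aaa, ea046e5}.
24c9d20 is in that set, so it is an ancestor of ea046e5.

Yes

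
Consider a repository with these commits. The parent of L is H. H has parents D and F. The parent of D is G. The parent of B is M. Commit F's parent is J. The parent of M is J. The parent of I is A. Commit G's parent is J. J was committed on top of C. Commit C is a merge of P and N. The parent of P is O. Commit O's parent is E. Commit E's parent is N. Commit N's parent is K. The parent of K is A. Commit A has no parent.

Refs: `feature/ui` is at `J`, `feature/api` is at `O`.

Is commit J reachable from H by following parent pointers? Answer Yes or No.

Yes

Ancestors of H (commits reachable by following parents): {A, C, D, E, F, G, H, J, K, N, O, P}.
J is in that set, so it is an ancestor of H.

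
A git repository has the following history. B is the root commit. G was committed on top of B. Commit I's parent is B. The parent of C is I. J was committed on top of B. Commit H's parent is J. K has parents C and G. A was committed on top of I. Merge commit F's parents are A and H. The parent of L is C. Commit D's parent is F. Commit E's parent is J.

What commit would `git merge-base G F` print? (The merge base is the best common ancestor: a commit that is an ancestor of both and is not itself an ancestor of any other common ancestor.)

Ancestors of G: {B, G}.
Ancestors of F: {A, B, F, H, I, J}.
Common ancestors: {B}.
The only common ancestor is B, so it is the merge base.

B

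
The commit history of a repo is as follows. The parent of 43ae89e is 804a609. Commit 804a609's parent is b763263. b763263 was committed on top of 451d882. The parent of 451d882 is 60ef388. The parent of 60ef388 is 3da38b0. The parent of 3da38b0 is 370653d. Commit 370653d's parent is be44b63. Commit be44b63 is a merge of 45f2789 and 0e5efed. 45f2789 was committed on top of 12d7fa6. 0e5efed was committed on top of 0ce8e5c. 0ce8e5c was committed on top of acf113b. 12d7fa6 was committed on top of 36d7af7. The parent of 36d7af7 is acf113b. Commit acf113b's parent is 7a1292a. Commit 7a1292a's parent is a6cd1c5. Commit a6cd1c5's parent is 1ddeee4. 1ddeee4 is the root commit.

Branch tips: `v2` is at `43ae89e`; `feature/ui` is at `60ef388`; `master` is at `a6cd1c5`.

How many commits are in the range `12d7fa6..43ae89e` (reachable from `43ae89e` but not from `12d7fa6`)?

Reachable from 43ae89e: {0ce8e5c, 0e5efed, 12d7fa6, 1ddeee4, 36d7af7, 370653d, 3da38b0, 43ae89e, 451d882, 45f2789, 60ef388, 7a1292a, 804a609, a6cd1c5, acf113b, b763263, be44b63}.
Reachable from 12d7fa6: {12d7fa6, 1ddeee4, 36d7af7, 7a1292a, a6cd1c5, acf113b}.
In 43ae89e's history but not 12d7fa6's: {0ce8e5c, 0e5efed, 370653d, 3da38b0, 43ae89e, 451d882, 45f2789, 60ef388, 804a609, b763263, be44b63} — 11 commits.

11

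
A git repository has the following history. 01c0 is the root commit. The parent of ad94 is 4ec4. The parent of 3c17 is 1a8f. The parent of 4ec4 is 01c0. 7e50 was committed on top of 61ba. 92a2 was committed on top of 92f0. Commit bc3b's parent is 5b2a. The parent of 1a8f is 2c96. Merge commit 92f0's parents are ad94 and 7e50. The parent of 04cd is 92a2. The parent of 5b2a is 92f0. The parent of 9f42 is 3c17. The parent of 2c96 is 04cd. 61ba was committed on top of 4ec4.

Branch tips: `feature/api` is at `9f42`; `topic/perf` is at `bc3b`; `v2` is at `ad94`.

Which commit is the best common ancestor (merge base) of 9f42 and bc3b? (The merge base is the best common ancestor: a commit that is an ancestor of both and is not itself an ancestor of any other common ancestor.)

Ancestors of 9f42: {01c0, 04cd, 1a8f, 2c96, 3c17, 4ec4, 61ba, 7e50, 92a2, 92f0, 9f42, ad94}.
Ancestors of bc3b: {01c0, 4ec4, 5b2a, 61ba, 7e50, 92f0, ad94, bc3b}.
Common ancestors: {01c0, 4ec4, 61ba, 7e50, 92f0, ad94}.
Among these, 92f0 is not an ancestor of any other common ancestor — it is the merge base.

92f0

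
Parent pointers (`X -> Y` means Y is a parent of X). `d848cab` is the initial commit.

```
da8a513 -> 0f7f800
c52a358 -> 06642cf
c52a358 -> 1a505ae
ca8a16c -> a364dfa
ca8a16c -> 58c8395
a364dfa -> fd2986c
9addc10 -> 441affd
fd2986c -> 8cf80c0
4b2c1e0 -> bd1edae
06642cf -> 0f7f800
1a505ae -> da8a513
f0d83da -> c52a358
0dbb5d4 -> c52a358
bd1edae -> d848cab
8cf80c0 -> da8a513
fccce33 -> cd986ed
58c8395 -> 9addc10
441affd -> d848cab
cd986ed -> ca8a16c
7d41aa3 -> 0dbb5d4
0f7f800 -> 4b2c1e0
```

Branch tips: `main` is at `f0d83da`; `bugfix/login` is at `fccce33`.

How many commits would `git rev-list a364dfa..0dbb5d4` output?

Reachable from 0dbb5d4: {06642cf, 0dbb5d4, 0f7f800, 1a505ae, 4b2c1e0, bd1edae, c52a358, d848cab, da8a513}.
Reachable from a364dfa: {0f7f800, 4b2c1e0, 8cf80c0, a364dfa, bd1edae, d848cab, da8a513, fd2986c}.
In 0dbb5d4's history but not a364dfa's: {06642cf, 0dbb5d4, 1a505ae, c52a358} — 4 commits.

4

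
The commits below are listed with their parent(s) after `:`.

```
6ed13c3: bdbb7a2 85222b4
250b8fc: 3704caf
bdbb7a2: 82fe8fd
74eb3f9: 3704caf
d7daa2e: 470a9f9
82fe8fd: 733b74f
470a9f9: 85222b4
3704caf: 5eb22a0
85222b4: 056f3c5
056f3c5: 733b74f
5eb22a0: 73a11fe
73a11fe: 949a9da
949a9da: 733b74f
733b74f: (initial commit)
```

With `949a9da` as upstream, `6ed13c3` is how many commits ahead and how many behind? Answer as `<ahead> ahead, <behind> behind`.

5 ahead, 1 behind

Reachable from 6ed13c3: {056f3c5, 6ed13c3, 733b74f, 82fe8fd, 85222b4, bdbb7a2}.
Reachable from 949a9da: {733b74f, 949a9da}.
Only in 6ed13c3's history (ahead): {056f3c5, 6ed13c3, 82fe8fd, 85222b4, bdbb7a2} — 5.
Only in 949a9da's history (behind): {949a9da} — 1.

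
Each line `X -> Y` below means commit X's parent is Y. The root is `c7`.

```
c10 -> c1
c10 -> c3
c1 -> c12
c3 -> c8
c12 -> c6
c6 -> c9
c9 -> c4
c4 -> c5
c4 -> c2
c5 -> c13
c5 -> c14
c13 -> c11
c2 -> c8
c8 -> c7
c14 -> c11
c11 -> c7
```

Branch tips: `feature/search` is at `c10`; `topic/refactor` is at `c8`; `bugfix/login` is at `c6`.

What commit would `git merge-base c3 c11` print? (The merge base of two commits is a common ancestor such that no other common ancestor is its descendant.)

Ancestors of c3: {c3, c7, c8}.
Ancestors of c11: {c11, c7}.
Common ancestors: {c7}.
The only common ancestor is c7, so it is the merge base.

c7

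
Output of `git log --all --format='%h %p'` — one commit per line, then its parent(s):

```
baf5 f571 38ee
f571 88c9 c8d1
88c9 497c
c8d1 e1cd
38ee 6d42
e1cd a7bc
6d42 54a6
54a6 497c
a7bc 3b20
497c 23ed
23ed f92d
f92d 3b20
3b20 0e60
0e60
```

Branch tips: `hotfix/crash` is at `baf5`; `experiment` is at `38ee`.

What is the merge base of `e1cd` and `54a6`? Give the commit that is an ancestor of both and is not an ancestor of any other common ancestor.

3b20

Ancestors of e1cd: {0e60, 3b20, a7bc, e1cd}.
Ancestors of 54a6: {0e60, 23ed, 3b20, 497c, 54a6, f92d}.
Common ancestors: {0e60, 3b20}.
Among these, 3b20 is not an ancestor of any other common ancestor — it is the merge base.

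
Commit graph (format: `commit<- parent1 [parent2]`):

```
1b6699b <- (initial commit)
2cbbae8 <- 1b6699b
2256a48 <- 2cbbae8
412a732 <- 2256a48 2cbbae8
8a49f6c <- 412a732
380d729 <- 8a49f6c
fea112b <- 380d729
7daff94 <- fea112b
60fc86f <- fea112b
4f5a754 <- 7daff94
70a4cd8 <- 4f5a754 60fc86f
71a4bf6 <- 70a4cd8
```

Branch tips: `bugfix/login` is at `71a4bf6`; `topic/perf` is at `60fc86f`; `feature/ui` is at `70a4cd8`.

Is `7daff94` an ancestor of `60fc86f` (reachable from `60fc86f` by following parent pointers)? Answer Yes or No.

No

Ancestors of 60fc86f: {1b6699b, 2256a48, 2cbbae8, 380d729, 412a732, 60fc86f, 8a49f6c, fea112b}.
7daff94 is not in that set, so it is not an ancestor of 60fc86f.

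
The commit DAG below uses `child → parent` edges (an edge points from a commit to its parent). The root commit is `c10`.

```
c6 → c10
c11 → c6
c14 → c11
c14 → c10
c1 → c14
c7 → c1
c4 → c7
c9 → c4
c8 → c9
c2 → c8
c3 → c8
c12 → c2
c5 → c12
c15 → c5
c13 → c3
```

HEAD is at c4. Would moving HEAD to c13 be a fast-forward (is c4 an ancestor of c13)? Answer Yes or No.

Yes

A fast-forward from c4 to c13 is possible iff c4 is an ancestor of c13.
Ancestors of c13: {c1, c10, c11, c13, c14, c3, c4, c6, c7, c8, c9}.
c4 is among them, so fast-forward is possible.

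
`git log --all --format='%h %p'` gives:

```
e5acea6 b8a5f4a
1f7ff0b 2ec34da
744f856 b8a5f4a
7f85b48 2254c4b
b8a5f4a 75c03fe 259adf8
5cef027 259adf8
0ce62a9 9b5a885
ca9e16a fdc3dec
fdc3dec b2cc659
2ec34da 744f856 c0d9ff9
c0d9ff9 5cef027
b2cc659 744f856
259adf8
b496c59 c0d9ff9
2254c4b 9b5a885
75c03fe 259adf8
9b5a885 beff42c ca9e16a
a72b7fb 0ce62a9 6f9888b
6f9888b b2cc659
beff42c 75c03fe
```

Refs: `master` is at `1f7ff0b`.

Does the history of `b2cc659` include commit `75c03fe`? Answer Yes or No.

Ancestors of b2cc659 (commits reachable by following parents): {259adf8, 744f856, 75c03fe, b2cc659, b8a5f4a}.
75c03fe is in that set, so it is an ancestor of b2cc659.

Yes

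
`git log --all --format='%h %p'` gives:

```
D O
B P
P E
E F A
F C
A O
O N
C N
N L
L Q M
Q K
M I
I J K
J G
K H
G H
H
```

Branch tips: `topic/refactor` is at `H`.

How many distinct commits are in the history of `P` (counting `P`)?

Walking parent pointers from P: reachable set = {A, C, E, F, G, H, I, J, K, L, M, N, O, P, Q}.
That is 15 commits.

15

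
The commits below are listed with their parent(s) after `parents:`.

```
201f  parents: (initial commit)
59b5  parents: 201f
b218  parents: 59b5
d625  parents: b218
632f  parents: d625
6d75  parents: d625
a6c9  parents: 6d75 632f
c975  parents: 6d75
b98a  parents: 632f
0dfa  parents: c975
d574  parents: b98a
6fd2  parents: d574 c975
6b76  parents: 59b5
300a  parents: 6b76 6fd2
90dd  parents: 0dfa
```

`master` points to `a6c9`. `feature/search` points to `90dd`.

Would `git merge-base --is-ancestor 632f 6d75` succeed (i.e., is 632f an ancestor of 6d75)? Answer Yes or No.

No

Ancestors of 6d75: {201f, 59b5, 6d75, b218, d625}.
632f is not in that set, so it is not an ancestor of 6d75.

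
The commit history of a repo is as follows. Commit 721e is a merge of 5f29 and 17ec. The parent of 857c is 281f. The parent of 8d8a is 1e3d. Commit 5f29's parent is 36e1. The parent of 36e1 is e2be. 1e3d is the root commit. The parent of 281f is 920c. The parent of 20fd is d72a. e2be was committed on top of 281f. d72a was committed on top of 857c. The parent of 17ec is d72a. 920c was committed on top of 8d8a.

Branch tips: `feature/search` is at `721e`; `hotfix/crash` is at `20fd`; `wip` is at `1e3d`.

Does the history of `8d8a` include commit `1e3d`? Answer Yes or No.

Ancestors of 8d8a (commits reachable by following parents): {1e3d, 8d8a}.
1e3d is in that set, so it is an ancestor of 8d8a.

Yes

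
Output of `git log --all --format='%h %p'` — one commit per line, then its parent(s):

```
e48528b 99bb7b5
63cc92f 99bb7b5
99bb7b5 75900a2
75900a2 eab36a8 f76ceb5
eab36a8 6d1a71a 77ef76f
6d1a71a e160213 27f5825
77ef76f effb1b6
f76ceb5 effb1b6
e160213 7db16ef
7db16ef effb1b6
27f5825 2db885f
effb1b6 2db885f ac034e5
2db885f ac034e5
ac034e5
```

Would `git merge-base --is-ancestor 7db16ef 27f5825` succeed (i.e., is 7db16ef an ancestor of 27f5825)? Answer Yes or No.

No

Ancestors of 27f5825: {27f5825, 2db885f, ac034e5}.
7db16ef is not in that set, so it is not an ancestor of 27f5825.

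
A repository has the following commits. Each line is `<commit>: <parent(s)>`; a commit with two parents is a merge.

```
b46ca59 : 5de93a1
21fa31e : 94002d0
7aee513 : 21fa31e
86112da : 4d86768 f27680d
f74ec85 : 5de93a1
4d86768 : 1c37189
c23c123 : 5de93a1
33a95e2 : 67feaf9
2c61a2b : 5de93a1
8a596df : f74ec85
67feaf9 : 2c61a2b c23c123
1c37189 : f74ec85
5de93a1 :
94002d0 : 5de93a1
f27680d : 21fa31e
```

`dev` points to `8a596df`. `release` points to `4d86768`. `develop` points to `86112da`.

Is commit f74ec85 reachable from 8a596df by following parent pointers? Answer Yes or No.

Ancestors of 8a596df (commits reachable by following parents): {5de93a1, 8a596df, f74ec85}.
f74ec85 is in that set, so it is an ancestor of 8a596df.

Yes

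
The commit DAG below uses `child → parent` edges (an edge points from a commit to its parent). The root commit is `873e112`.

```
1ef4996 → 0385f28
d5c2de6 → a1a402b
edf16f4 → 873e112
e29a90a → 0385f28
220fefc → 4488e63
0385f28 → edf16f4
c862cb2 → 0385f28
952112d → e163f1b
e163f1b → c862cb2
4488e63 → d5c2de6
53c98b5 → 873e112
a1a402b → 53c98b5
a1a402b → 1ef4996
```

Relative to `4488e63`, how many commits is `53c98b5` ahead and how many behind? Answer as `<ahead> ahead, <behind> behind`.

0 ahead, 6 behind

Reachable from 53c98b5: {53c98b5, 873e112}.
Reachable from 4488e63: {0385f28, 1ef4996, 4488e63, 53c98b5, 873e112, a1a402b, d5c2de6, edf16f4}.
Only in 53c98b5's history (ahead): {} — 0.
Only in 4488e63's history (behind): {0385f28, 1ef4996, 4488e63, a1a402b, d5c2de6, edf16f4} — 6.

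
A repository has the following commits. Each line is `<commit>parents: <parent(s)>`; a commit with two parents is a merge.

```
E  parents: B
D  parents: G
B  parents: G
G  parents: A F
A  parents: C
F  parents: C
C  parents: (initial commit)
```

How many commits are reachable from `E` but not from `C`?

Reachable from E: {A, B, C, E, F, G}.
Reachable from C: {C}.
In E's history but not C's: {A, B, E, F, G} — 5 commits.

5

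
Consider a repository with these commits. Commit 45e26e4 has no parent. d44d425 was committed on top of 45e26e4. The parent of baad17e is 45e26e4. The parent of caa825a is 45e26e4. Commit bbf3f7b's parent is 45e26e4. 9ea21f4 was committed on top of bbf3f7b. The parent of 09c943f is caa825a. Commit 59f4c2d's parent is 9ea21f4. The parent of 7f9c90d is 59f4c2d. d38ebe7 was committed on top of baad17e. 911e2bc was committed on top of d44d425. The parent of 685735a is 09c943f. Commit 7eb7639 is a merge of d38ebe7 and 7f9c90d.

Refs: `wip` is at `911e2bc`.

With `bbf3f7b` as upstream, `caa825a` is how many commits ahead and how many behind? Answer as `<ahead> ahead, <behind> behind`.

1 ahead, 1 behind

Reachable from caa825a: {45e26e4, caa825a}.
Reachable from bbf3f7b: {45e26e4, bbf3f7b}.
Only in caa825a's history (ahead): {caa825a} — 1.
Only in bbf3f7b's history (behind): {bbf3f7b} — 1.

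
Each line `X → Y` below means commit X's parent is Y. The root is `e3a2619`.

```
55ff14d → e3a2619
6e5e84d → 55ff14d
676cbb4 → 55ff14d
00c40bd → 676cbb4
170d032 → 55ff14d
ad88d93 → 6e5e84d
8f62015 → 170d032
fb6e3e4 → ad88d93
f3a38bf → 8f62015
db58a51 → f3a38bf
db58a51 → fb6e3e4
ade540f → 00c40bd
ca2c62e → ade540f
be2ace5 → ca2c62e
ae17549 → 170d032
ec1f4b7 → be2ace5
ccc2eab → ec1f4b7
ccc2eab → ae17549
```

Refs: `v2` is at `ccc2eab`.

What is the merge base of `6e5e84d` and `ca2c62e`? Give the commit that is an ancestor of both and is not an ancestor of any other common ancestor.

Ancestors of 6e5e84d: {55ff14d, 6e5e84d, e3a2619}.
Ancestors of ca2c62e: {00c40bd, 55ff14d, 676cbb4, ade540f, ca2c62e, e3a2619}.
Common ancestors: {55ff14d, e3a2619}.
Among these, 55ff14d is not an ancestor of any other common ancestor — it is the merge base.

55ff14d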